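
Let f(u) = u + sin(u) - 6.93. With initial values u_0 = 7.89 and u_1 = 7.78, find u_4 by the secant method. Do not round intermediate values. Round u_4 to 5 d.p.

f(u_0) = 1.959351, f(u_1) = 1.847265
u_2 = 7.780000 - (1.847265)·(7.780000 - 7.890000)/(1.847265 - (1.959351)) = 5.967127; f(u_2) = -1.273695
u_3 = 5.967127 - (-1.273695)·(5.967127 - 7.780000)/(-1.273695 - (1.847265)) = 6.706979; f(u_3) = 0.188200
u_4 = 6.706979 - (0.188200)·(6.706979 - 5.967127)/(0.188200 - (-1.273695)) = 6.611732; f(u_4) = 0.004401

6.61173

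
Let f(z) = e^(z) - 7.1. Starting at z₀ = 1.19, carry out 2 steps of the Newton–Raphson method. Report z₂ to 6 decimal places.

Newton update: z ← z − f(z)/f'(z).
f'(z) = e^(z)
z_0 = 1.190000: f = -3.812919, f' = 3.287081 → z_1 = 1.190000 - (-3.812919)/(3.287081) = 2.349971
z_1 = 2.349971: f = 3.385265, f' = 10.485265 → z_2 = 2.349971 - (3.385265)/(10.485265) = 2.027112

2.027112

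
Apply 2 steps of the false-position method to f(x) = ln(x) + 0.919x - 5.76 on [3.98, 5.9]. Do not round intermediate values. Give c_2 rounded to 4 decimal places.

4.6060

f(3.980000) = -0.721098, f(5.900000) = 1.437052
step 1: c = 4.621525, f(c) = 0.017907 > 0 → new bracket [3.980000, 4.621525]
step 2: c = 4.605981, f(c) = 0.000252 > 0 → new bracket [3.980000, 4.605981]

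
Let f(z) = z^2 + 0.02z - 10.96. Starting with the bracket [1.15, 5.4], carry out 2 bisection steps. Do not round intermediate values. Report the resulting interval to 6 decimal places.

[3.275000, 4.337500]

f(1.150000) = -9.614500, f(5.400000) = 18.308000 (opposite signs)
step 1: m = 3.275000, f(m) = -0.168875 < 0 → root in [3.275000, 5.400000]
step 2: m = 4.337500, f(m) = 7.940656 > 0 → root in [3.275000, 4.337500]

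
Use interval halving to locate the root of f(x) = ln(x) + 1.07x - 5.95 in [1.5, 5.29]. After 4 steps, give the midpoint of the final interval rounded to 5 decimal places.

4.22406

f(1.500000) = -3.939535, f(5.290000) = 1.376118 (opposite signs)
step 1: m = 3.395000, f(m) = -1.095046 < 0 → root in [3.395000, 5.290000]
step 2: m = 4.342500, f(m) = 0.164925 > 0 → root in [3.395000, 4.342500]
step 3: m = 3.868750, f(m) = -0.457506 < 0 → root in [3.868750, 4.342500]
step 4: m = 4.105625, f(m) = -0.144623 < 0 → root in [4.105625, 4.342500]
Midpoint of [4.105625, 4.342500] = 4.224063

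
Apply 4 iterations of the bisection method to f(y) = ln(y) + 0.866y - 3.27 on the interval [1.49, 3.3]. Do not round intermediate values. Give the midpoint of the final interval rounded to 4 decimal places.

2.6778

f(1.490000) = -1.580884, f(3.300000) = 0.781722 (opposite signs)
step 1: m = 2.395000, f(m) = -0.322547 < 0 → root in [2.395000, 3.300000]
step 2: m = 2.847500, f(m) = 0.242376 > 0 → root in [2.395000, 2.847500]
step 3: m = 2.621250, f(m) = -0.036346 < 0 → root in [2.621250, 2.847500]
step 4: m = 2.734375, f(m) = 0.103872 > 0 → root in [2.621250, 2.734375]
Midpoint of [2.621250, 2.734375] = 2.677812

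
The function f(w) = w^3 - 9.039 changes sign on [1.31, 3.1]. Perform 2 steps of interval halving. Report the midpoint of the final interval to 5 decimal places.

f(1.310000) = -6.790909, f(3.100000) = 20.752000 (opposite signs)
step 1: m = 2.205000, f(m) = 1.681765 > 0 → root in [1.310000, 2.205000]
step 2: m = 1.757500, f(m) = -3.610423 < 0 → root in [1.757500, 2.205000]
Midpoint of [1.757500, 2.205000] = 1.981250

1.98125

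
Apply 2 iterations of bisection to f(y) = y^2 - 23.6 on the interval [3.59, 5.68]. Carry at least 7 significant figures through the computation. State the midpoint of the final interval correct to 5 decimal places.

f(3.590000) = -10.711900, f(5.680000) = 8.662400 (opposite signs)
step 1: m = 4.635000, f(m) = -2.116775 < 0 → root in [4.635000, 5.680000]
step 2: m = 5.157500, f(m) = 2.999806 > 0 → root in [4.635000, 5.157500]
Midpoint of [4.635000, 5.157500] = 4.896250

4.89625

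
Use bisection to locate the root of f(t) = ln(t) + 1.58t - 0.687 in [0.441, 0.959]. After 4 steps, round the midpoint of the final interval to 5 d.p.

0.68381

f(0.441000) = -0.808930, f(0.959000) = 0.786356 (opposite signs)
step 1: m = 0.700000, f(m) = 0.062325 > 0 → root in [0.441000, 0.700000]
step 2: m = 0.570500, f(m) = -0.346852 < 0 → root in [0.570500, 0.700000]
step 3: m = 0.635250, f(m) = -0.137042 < 0 → root in [0.635250, 0.700000]
step 4: m = 0.667625, f(m) = -0.036181 < 0 → root in [0.667625, 0.700000]
Midpoint of [0.667625, 0.700000] = 0.683812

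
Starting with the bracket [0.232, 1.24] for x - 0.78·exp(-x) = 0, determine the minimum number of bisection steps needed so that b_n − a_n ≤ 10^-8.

Initial width b − a = 1.24 − 0.232 = 1.008000.
After n steps the width is (b−a)/2^n; need (b−a)/2^n ≤ 10^-8.
So n ≥ log₂(1.008000/10^-8) = log₂(100800000.0000) ≈ 26.5869.
Hence n = 27.

27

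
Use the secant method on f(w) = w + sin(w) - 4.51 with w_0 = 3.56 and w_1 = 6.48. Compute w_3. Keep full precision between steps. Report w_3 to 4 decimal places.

f(w_0) = -1.356306, f(w_1) = 2.165547
w_2 = 6.480000 - (2.165547)·(6.480000 - 3.560000)/(2.165547 - (-1.356306)) = 4.684526; f(w_2) = -0.825086
w_3 = 4.684526 - (-0.825086)·(4.684526 - 6.480000)/(-0.825086 - (2.165547)) = 5.179879; f(w_3) = -0.222823

5.1799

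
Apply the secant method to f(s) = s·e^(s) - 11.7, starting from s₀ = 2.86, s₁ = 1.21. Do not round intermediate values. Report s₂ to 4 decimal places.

1.4848

f(s_0) = 38.239967, f(s_1) = -7.642284
s_2 = 1.210000 - (-7.642284)·(1.210000 - 2.860000)/(-7.642284 - (38.239967)) = 1.484829; f(s_2) = -5.145653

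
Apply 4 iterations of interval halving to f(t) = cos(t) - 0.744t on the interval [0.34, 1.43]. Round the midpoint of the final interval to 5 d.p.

0.85094

f(0.340000) = 0.689795, f(1.430000) = -0.923588 (opposite signs)
step 1: m = 0.885000, f(m) = -0.025150 < 0 → root in [0.340000, 0.885000]
step 2: m = 0.612500, f(m) = 0.362513 > 0 → root in [0.612500, 0.885000]
step 3: m = 0.748750, f(m) = 0.175470 > 0 → root in [0.748750, 0.885000]
step 4: m = 0.816875, f(m) = 0.076748 > 0 → root in [0.816875, 0.885000]
Midpoint of [0.816875, 0.885000] = 0.850938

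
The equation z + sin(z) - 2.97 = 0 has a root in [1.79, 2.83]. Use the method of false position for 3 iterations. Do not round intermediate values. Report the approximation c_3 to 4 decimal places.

f(1.790000) = -0.203929, f(2.830000) = 0.166575
step 1: c = 2.362426, f(c) = 0.095113 > 0 → new bracket [1.790000, 2.362426]
step 2: c = 2.180361, f(c) = 0.030258 > 0 → new bracket [1.790000, 2.180361]
step 3: c = 2.129924, f(c) = 0.007642 > 0 → new bracket [1.790000, 2.129924]

2.1299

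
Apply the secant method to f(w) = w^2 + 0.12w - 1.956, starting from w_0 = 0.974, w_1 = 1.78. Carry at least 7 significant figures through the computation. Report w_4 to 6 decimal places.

f(w_0) = -0.890444, f(w_1) = 1.426000
w_2 = 1.780000 - (1.426000)·(1.780000 - 0.974000)/(1.426000 - (-0.890444)) = 1.283827; f(w_2) = -0.153728
w_3 = 1.283827 - (-0.153728)·(1.283827 - 1.780000)/(-0.153728 - (1.426000)) = 1.332111; f(w_3) = -0.021626
w_4 = 1.332111 - (-0.021626)·(1.332111 - 1.283827)/(-0.021626 - (-0.153728)) = 1.340016; f(w_4) = 0.000444

1.340016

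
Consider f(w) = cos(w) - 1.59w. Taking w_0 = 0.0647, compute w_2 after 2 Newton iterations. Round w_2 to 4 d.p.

0.5404

Newton update: w ← w − f(w)/f'(w).
f'(w) = -sin(w) - 1.59
w_0 = 0.064700: f = 0.895035, f' = -1.654655 → w_1 = 0.064700 - (0.895035)/(-1.654655) = 0.605619
w_1 = 0.605619: f = -0.140785, f' = -2.159271 → w_2 = 0.605619 - (-0.140785)/(-2.159271) = 0.540419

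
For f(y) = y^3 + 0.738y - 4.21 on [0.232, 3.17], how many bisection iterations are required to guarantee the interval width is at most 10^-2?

9

Initial width b − a = 3.17 − 0.232 = 2.938000.
After n steps the width is (b−a)/2^n; need (b−a)/2^n ≤ 10^-2.
So n ≥ log₂(2.938000/10^-2) = log₂(293.8000) ≈ 8.1987.
Hence n = 9.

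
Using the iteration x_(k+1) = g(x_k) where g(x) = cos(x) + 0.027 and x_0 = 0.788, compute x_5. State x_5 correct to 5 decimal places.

0.75014

x_1 = g(0.788000) = 0.732265
x_2 = g(0.732265) = 0.770662
x_3 = g(0.770662) = 0.744449
x_4 = g(0.744449) = 0.762461
x_5 = g(0.762461) = 0.750138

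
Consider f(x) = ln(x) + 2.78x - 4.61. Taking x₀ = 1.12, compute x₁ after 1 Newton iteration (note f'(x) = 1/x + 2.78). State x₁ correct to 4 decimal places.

1.4966

Newton update: x ← x − f(x)/f'(x).
x_0 = 1.120000: f = -1.383071, f' = 3.672857 → x_1 = 1.120000 - (-1.383071)/(3.672857) = 1.496566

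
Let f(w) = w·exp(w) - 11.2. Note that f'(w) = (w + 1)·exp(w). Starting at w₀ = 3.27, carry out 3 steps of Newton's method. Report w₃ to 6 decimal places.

1.868569

w_0 = 3.270000: f = 74.838080, f' = 112.349419 → w_1 = 3.270000 - (74.838080)/(112.349419) = 2.603881
w_1 = 2.603881: f = 23.994297, f' = 48.710390 → w_2 = 2.603881 - (23.994297)/(48.710390) = 2.111290
w_2 = 2.111290: f = 6.236910, f' = 25.695799 → w_3 = 2.111290 - (6.236910)/(25.695799) = 1.868569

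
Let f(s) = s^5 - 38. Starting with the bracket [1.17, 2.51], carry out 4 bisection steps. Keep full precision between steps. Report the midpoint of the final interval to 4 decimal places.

f(1.170000) = -35.807552, f(2.510000) = 61.625063 (opposite signs)
step 1: m = 1.840000, f(m) = -16.909391 < 0 → root in [1.840000, 2.510000]
step 2: m = 2.175000, f(m) = 10.673918 > 0 → root in [1.840000, 2.175000]
step 3: m = 2.007500, f(m) = -5.395483 < 0 → root in [2.007500, 2.175000]
step 4: m = 2.091250, f(m) = 1.997217 > 0 → root in [2.007500, 2.091250]
Midpoint of [2.007500, 2.091250] = 2.049375

2.0494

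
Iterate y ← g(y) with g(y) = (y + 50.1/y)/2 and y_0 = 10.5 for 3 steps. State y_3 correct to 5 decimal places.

y_1 = g(10.500000) = 7.635714
y_2 = g(7.635714) = 7.098493
y_3 = g(7.098493) = 7.078165

7.07816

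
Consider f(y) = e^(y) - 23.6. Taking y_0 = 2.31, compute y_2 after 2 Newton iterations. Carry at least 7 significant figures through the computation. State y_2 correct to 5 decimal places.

f'(y) = e^(y)
y_0 = 2.310000: f = -13.525575, f' = 10.074425 → y_1 = 2.310000 - (-13.525575)/(10.074425) = 3.652566
y_1 = 3.652566: f = 14.973501, f' = 38.573501 → y_2 = 3.652566 - (14.973501)/(38.573501) = 3.264385

3.26438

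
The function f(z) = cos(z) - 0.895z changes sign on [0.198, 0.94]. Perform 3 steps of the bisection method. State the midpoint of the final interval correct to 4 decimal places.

f(0.198000) = 0.803252, f(0.940000) = -0.251512 (opposite signs)
step 1: m = 0.569000, f(m) = 0.333185 > 0 → root in [0.569000, 0.940000]
step 2: m = 0.754500, f(m) = 0.053337 > 0 → root in [0.754500, 0.940000]
step 3: m = 0.847250, f(m) = -0.096242 < 0 → root in [0.754500, 0.847250]
Midpoint of [0.754500, 0.847250] = 0.800875

0.8009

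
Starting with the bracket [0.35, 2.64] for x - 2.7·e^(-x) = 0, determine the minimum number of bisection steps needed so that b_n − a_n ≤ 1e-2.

8

Initial width b − a = 2.64 − 0.35 = 2.290000.
After n steps the width is (b−a)/2^n; need (b−a)/2^n ≤ 1e-2.
So n ≥ log₂(2.290000/1e-2) = log₂(229.0000) ≈ 7.8392.
Hence n = 8.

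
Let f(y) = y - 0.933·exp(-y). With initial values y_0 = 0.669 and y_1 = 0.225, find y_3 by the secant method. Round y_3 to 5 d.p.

0.54283

f(y_0) = 0.191098, f(y_1) = -0.520016
y_2 = 0.225000 - (-0.520016)·(0.225000 - 0.669000)/(-0.520016 - (0.191098)) = 0.549684; f(y_2) = 0.011219
y_3 = 0.549684 - (0.011219)·(0.549684 - 0.225000)/(0.011219 - (-0.520016)) = 0.542827; f(y_3) = 0.000657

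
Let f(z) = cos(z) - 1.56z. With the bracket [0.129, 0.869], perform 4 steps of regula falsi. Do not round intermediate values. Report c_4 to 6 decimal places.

f(0.129000) = 0.790451, f(0.869000) = -0.710049
step 1: c = 0.518826, f(c) = 0.059034 > 0 → new bracket [0.518826, 0.869000]
step 2: c = 0.545705, f(c) = 0.003462 > 0 → new bracket [0.545705, 0.869000]
step 3: c = 0.547274, f(c) = 0.000200 > 0 → new bracket [0.547274, 0.869000]
step 4: c = 0.547364, f(c) = 0.000012 > 0 → new bracket [0.547364, 0.869000]

0.547364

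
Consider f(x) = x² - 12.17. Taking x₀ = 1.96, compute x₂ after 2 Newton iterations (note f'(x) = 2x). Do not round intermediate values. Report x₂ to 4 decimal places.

Newton update: x ← x − f(x)/f'(x).
x_0 = 1.960000: f = -8.328400, f' = 3.920000 → x_1 = 1.960000 - (-8.328400)/(3.920000) = 4.084592
x_1 = 4.084592: f = 4.513890, f' = 8.169184 → x_2 = 4.084592 - (4.513890)/(8.169184) = 3.532041

3.5320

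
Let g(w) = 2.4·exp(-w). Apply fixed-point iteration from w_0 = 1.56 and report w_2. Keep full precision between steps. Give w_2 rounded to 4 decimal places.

w_1 = g(1.560000) = 0.504327
w_2 = g(0.504327) = 1.449389

1.4494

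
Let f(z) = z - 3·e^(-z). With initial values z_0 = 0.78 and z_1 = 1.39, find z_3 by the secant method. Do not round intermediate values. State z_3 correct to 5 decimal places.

1.04794

f(z_0) = -0.595218, f(z_1) = 0.642774
z_2 = 1.390000 - (0.642774)·(1.390000 - 0.780000)/(0.642774 - (-0.595218)) = 1.073284; f(z_2) = 0.047632
z_3 = 1.073284 - (0.047632)·(1.073284 - 1.390000)/(0.047632 - (0.642774)) = 1.047936; f(z_3) = -0.004047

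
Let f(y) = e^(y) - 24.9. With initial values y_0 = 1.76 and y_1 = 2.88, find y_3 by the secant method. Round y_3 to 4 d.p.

3.1606

f(y_0) = -19.087563, f(y_1) = -7.085727
y_2 = 2.880000 - (-7.085727)·(2.880000 - 1.760000)/(-7.085727 - (-19.087563)) = 3.541233; f(y_2) = 9.609455
y_3 = 3.541233 - (9.609455)·(3.541233 - 2.880000)/(9.609455 - (-7.085727)) = 3.160639; f(y_3) = -1.314338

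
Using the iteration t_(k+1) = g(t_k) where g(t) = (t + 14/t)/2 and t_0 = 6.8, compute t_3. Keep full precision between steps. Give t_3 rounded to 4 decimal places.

3.7420

t_1 = g(6.800000) = 4.429412
t_2 = g(4.429412) = 3.795051
t_3 = g(3.795051) = 3.742033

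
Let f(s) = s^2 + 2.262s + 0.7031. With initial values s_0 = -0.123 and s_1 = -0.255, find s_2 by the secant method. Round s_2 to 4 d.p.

-0.3565

f(s_0) = 0.440003, f(s_1) = 0.191315
s_2 = -0.255000 - (0.191315)·(-0.255000 - -0.123000)/(0.191315 - (0.440003)) = -0.356547; f(s_2) = 0.023716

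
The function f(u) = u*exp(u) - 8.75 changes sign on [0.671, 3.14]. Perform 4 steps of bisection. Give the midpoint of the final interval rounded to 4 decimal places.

f(0.671000) = -7.437395, f(3.140000) = 63.796142 (opposite signs)
step 1: m = 1.905500, f(m) = 4.060235 > 0 → root in [0.671000, 1.905500]
step 2: m = 1.288250, f(m) = -4.078245 < 0 → root in [1.288250, 1.905500]
step 3: m = 1.596875, f(m) = -0.865305 < 0 → root in [1.596875, 1.905500]
step 4: m = 1.751187, f(m) = 1.339362 > 0 → root in [1.596875, 1.751187]
Midpoint of [1.596875, 1.751187] = 1.674031

1.6740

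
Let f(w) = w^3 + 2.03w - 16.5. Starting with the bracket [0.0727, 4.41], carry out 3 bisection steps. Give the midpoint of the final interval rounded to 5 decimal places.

f(0.072700) = -16.352035, f(4.410000) = 78.218421 (opposite signs)
step 1: m = 2.241350, f(m) = -0.690302 < 0 → root in [2.241350, 4.410000]
step 2: m = 3.325675, f(m) = 27.033466 > 0 → root in [2.241350, 3.325675]
step 3: m = 2.783513, f(m) = 10.717023 > 0 → root in [2.241350, 2.783513]
Midpoint of [2.241350, 2.783513] = 2.512431

2.51243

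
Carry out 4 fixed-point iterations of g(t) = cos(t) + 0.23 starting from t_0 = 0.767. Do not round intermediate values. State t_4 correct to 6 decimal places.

t_1 = g(0.767000) = 0.949996
t_2 = g(0.949996) = 0.811686
t_3 = g(0.811686) = 0.918276
t_4 = g(0.918276) = 0.837191

0.837191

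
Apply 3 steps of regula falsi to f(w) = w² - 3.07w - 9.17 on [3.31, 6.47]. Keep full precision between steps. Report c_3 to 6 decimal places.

4.916613

False-position update: c = (a·f(b) − b·f(a))/(f(b) − f(a)); replace the endpoint whose sign matches f(c).
f(3.310000) = -8.375600, f(6.470000) = 12.828000
step 1: c = 4.558227, f(c) = -2.386326 < 0 → new bracket [4.558227, 6.470000]
step 2: c = 4.858083, f(c) = -0.483344 < 0 → new bracket [4.858083, 6.470000]
step 3: c = 4.916613, f(c) = -0.090919 < 0 → new bracket [4.916613, 6.470000]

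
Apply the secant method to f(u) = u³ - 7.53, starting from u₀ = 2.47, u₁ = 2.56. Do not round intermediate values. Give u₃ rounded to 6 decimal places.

1.987630

f(u_0) = 7.539223, f(u_1) = 9.247216
u_2 = 2.560000 - (9.247216)·(2.560000 - 2.470000)/(9.247216 - (7.539223)) = 2.072733; f(u_2) = 1.374915
u_3 = 2.072733 - (1.374915)·(2.072733 - 2.560000)/(1.374915 - (9.247216)) = 1.987630; f(u_3) = 0.322478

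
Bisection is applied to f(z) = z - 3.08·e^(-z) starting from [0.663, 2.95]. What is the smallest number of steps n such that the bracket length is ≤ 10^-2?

Initial width b − a = 2.95 − 0.663 = 2.287000.
After n steps the width is (b−a)/2^n; need (b−a)/2^n ≤ 10^-2.
So n ≥ log₂(2.287000/10^-2) = log₂(228.7000) ≈ 7.8373.
Hence n = 8.

8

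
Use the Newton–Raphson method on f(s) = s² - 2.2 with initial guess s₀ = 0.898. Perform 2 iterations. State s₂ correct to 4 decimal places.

1.4941

f'(s) = 2s
s_0 = 0.898000: f = -1.393596, f' = 1.796000 → s_1 = 0.898000 - (-1.393596)/(1.796000) = 1.673944
s_1 = 1.673944: f = 0.602090, f' = 3.347889 → s_2 = 1.673944 - (0.602090)/(3.347889) = 1.494103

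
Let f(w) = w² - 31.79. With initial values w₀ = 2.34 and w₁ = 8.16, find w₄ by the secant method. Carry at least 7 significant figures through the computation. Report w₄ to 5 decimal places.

5.65004

f(w_0) = -26.314400, f(w_1) = 34.795600
w_2 = 8.160000 - (34.795600)·(8.160000 - 2.340000)/(34.795600 - (-26.314400)) = 4.846133; f(w_2) = -8.304992
w_3 = 4.846133 - (-8.304992)·(4.846133 - 8.160000)/(-8.304992 - (34.795600)) = 5.484678; f(w_3) = -1.708312
w_4 = 5.484678 - (-1.708312)·(5.484678 - 4.846133)/(-1.708312 - (-8.304992)) = 5.650038; f(w_4) = 0.132934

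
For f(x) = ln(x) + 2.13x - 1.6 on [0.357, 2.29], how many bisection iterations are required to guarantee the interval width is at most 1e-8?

Initial width b − a = 2.29 − 0.357 = 1.933000.
After n steps the width is (b−a)/2^n; need (b−a)/2^n ≤ 1e-8.
So n ≥ log₂(1.933000/1e-8) = log₂(193300000.0000) ≈ 27.5263.
Hence n = 28.

28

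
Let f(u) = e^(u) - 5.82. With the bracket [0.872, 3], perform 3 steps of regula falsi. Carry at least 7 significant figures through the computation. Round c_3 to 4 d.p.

1.6361

False-position update: c = (a·f(b) − b·f(a))/(f(b) − f(a)); replace the endpoint whose sign matches f(c).
f(0.872000) = -3.428311, f(3.000000) = 14.265537
step 1: c = 1.284315, f(c) = -2.207806 < 0 → new bracket [1.284315, 3.000000]
step 2: c = 1.514256, f(c) = -1.273960 < 0 → new bracket [1.514256, 3.000000]
step 3: c = 1.636061, f(c) = -0.685098 < 0 → new bracket [1.636061, 3.000000]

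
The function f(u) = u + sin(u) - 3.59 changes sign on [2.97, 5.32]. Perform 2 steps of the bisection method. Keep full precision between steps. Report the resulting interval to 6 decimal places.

[4.145000, 4.732500]

f(2.970000) = -0.449248, f(5.320000) = 0.908986 (opposite signs)
step 1: m = 4.145000, f(m) = -0.288307 < 0 → root in [4.145000, 5.320000]
step 2: m = 4.732500, f(m) = 0.142702 > 0 → root in [4.145000, 4.732500]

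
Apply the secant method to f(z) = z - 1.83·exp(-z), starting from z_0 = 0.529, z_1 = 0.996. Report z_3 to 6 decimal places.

0.811781

f(z_0) = -0.549225, f(z_1) = 0.320082
z_2 = 0.996000 - (0.320082)·(0.996000 - 0.529000)/(0.320082 - (-0.549225)) = 0.824049; f(z_2) = 0.021315
z_3 = 0.824049 - (0.021315)·(0.824049 - 0.996000)/(0.021315 - (0.320082)) = 0.811781; f(z_3) = -0.000861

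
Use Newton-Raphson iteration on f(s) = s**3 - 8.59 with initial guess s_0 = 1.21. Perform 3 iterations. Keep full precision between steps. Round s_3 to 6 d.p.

2.060534

Newton update: s ← s − f(s)/f'(s).
f'(s) = 3s**2
s_0 = 1.210000: f = -6.818439, f' = 4.392300 → s_1 = 1.210000 - (-6.818439)/(4.392300) = 2.762362
s_1 = 2.762362: f = 12.488597, f' = 22.891929 → s_2 = 2.762362 - (12.488597)/(22.891929) = 2.216816
s_2 = 2.216816: f = 2.304039, f' = 14.742819 → s_3 = 2.216816 - (2.304039)/(14.742819) = 2.060534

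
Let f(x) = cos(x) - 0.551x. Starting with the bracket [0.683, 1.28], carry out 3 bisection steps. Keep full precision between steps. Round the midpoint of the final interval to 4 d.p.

f(0.683000) = 0.399350, f(1.280000) = -0.418565 (opposite signs)
step 1: m = 0.981500, f(m) = 0.014970 > 0 → root in [0.981500, 1.280000]
step 2: m = 1.130750, f(m) = -0.197062 < 0 → root in [0.981500, 1.130750]
step 3: m = 1.056125, f(m) = -0.089676 < 0 → root in [0.981500, 1.056125]
Midpoint of [0.981500, 1.056125] = 1.018813

1.0188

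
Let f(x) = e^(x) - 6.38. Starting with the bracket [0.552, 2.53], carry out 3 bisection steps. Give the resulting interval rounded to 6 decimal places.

[1.788250, 2.035500]

f(0.552000) = -4.643277, f(2.530000) = 6.173506 (opposite signs)
step 1: m = 1.541000, f(m) = -1.710743 < 0 → root in [1.541000, 2.530000]
step 2: m = 2.035500, f(m) = 1.276079 > 0 → root in [1.541000, 2.035500]
step 3: m = 1.788250, f(m) = -0.401020 < 0 → root in [1.788250, 2.035500]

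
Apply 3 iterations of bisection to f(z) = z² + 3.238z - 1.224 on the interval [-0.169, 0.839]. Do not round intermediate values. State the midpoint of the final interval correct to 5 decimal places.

0.39800

f(-0.169000) = -1.742661, f(0.839000) = 2.196603 (opposite signs)
step 1: m = 0.335000, f(m) = -0.027045 < 0 → root in [0.335000, 0.839000]
step 2: m = 0.587000, f(m) = 1.021275 > 0 → root in [0.335000, 0.587000]
step 3: m = 0.461000, f(m) = 0.481239 > 0 → root in [0.335000, 0.461000]
Midpoint of [0.335000, 0.461000] = 0.398000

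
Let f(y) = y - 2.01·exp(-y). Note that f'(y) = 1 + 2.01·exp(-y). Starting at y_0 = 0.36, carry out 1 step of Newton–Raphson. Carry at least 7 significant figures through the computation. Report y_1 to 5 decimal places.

Newton update: y ← y − f(y)/f'(y).
y_0 = 0.360000: f = -1.042329, f' = 2.402329 → y_1 = 0.360000 - (-1.042329)/(2.402329) = 0.793883

0.79388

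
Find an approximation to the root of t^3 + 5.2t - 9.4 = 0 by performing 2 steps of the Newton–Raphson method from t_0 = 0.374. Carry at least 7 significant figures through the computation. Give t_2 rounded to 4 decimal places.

f'(t) = 3t^2 + 5.2
t_0 = 0.374000: f = -7.402886, f' = 5.619628 → t_1 = 0.374000 - (-7.402886)/(5.619628) = 1.691327
t_1 = 1.691327: f = 4.233085, f' = 13.781759 → t_2 = 1.691327 - (4.233085)/(13.781759) = 1.384175

1.3842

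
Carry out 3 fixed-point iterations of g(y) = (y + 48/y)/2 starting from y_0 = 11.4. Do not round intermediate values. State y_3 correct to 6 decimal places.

y_1 = g(11.400000) = 7.805263
y_2 = g(7.805263) = 6.977480
y_3 = g(6.977480) = 6.928377

6.928377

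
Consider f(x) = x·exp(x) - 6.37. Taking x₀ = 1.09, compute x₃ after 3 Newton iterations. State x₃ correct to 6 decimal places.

1.467895

f'(x) = (x + 1)·exp(x)
x_0 = 1.090000: f = -3.128041, f' = 6.216233 → x_1 = 1.090000 - (-3.128041)/(6.216233) = 1.593205
x_1 = 1.593205: f = 1.467761, f' = 12.757253 → x_2 = 1.593205 - (1.467761)/(12.757253) = 1.478152
x_2 = 1.478152: f = 0.111455, f' = 10.866291 → x_3 = 1.478152 - (0.111455)/(10.866291) = 1.467895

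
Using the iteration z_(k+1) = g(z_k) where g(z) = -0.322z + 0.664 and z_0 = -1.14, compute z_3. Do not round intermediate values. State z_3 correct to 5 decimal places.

z_1 = g(-1.140000) = 1.031080
z_2 = g(1.031080) = 0.331992
z_3 = g(0.331992) = 0.557098

0.55710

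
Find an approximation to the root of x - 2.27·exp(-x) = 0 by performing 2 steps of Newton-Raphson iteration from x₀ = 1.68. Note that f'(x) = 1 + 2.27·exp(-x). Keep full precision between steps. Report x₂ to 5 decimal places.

0.90872

Newton update: x ← x − f(x)/f'(x).
x_0 = 1.680000: f = 1.256931, f' = 1.423069 → x_1 = 1.680000 - (1.256931)/(1.423069) = 0.796746
x_1 = 0.796746: f = -0.226555, f' = 2.023301 → x_2 = 0.796746 - (-0.226555)/(2.023301) = 0.908719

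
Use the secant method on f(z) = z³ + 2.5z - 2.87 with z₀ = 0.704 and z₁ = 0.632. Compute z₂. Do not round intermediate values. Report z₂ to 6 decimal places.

f(z_0) = -0.761086, f(z_1) = -1.037564
z_2 = 0.632000 - (-1.037564)·(0.632000 - 0.704000)/(-1.037564 - (-0.761086)) = 0.902201; f(z_2) = 0.119865

0.902201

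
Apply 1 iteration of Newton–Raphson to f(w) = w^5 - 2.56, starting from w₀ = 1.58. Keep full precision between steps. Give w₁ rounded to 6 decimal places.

f'(w) = 5w⁴
w_0 = 1.580000: f = 7.286580, f' = 31.160065 → w_1 = 1.580000 - (7.286580)/(31.160065) = 1.346156

1.346156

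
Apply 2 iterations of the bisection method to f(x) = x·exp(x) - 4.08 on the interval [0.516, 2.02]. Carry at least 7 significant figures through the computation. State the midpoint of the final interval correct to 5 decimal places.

f(0.516000) = -3.215539, f(2.020000) = 11.147416 (opposite signs)
step 1: m = 1.268000, f(m) = 0.426140 > 0 → root in [0.516000, 1.268000]
step 2: m = 0.892000, f(m) = -1.903516 < 0 → root in [0.892000, 1.268000]
Midpoint of [0.892000, 1.268000] = 1.080000

1.08000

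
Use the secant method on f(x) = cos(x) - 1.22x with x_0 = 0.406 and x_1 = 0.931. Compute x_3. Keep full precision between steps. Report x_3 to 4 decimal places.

0.6509

f(x_0) = 0.423388, f(x_1) = -0.538788
x_2 = 0.931000 - (-0.538788)·(0.931000 - 0.406000)/(-0.538788 - (0.423388)) = 0.637017; f(x_2) = 0.026713
x_3 = 0.637017 - (0.026713)·(0.637017 - 0.931000)/(0.026713 - (-0.538788)) = 0.650904; f(x_3) = 0.001433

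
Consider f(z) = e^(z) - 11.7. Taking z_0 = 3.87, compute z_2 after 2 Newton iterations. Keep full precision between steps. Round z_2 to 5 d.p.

f'(z) = e^(z)
z_0 = 3.870000: f = 36.242386, f' = 47.942386 → z_1 = 3.870000 - (36.242386)/(47.942386) = 3.114043
z_1 = 3.114043: f = 10.811874, f' = 22.511874 → z_2 = 3.114043 - (10.811874)/(22.511874) = 2.633769

2.63377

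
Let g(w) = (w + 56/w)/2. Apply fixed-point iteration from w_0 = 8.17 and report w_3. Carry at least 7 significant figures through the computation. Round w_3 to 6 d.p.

w_1 = g(8.170000) = 7.512173
w_2 = g(7.512173) = 7.483370
w_3 = g(7.483370) = 7.483315

7.483315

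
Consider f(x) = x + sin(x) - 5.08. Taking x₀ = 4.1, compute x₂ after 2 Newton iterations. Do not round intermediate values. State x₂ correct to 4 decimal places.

0.6968

f'(x) = 1 + cos(x)
x_0 = 4.100000: f = -1.798277, f' = 0.425176 → x_1 = 4.100000 - (-1.798277)/(0.425176) = 8.329488
x_1 = 8.329488: f = 4.138549, f' = 0.542211 → x_2 = 8.329488 - (4.138549)/(0.542211) = 0.696762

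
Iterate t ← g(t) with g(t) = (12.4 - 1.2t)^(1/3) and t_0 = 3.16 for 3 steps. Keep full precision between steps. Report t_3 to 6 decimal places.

2.141415

t_1 = g(3.160000) = 2.049435
t_2 = g(2.049435) = 2.150166
t_3 = g(2.150166) = 2.141415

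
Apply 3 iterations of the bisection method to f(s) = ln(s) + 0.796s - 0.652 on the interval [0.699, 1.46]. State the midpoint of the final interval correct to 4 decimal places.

f(0.699000) = -0.453701, f(1.460000) = 0.888596 (opposite signs)
step 1: m = 1.079500, f(m) = 0.283780 > 0 → root in [0.699000, 1.079500]
step 2: m = 0.889250, f(m) = -0.061534 < 0 → root in [0.889250, 1.079500]
step 3: m = 0.984375, f(m) = 0.115814 > 0 → root in [0.889250, 0.984375]
Midpoint of [0.889250, 0.984375] = 0.936812

0.9368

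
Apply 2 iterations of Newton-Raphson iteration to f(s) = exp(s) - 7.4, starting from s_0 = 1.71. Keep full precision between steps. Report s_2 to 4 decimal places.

2.0026

f'(s) = exp(s)
s_0 = 1.710000: f = -1.871039, f' = 5.528961 → s_1 = 1.710000 - (-1.871039)/(5.528961) = 2.048407
s_1 = 2.048407: f = 0.355536, f' = 7.755536 → s_2 = 2.048407 - (0.355536)/(7.755536) = 2.002564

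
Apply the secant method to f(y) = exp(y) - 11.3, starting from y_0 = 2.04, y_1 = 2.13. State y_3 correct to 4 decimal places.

2.4151

Secant update: y_(k+1) = y_k − f(y_k)·(y_k − y_(k-1))/(f(y_k) − f(y_(k-1))).
f(y_0) = -3.609391, f(y_1) = -2.885133
y_2 = 2.130000 - (-2.885133)·(2.130000 - 2.040000)/(-2.885133 - (-3.609391)) = 2.488522; f(y_2) = 0.743458
y_3 = 2.488522 - (0.743458)·(2.488522 - 2.130000)/(0.743458 - (-2.885133)) = 2.415065; f(y_3) = -0.109508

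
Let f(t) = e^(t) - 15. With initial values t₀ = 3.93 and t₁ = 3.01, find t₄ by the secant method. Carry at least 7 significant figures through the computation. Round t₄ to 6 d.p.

2.709448

f(t_0) = 35.906978, f(t_1) = 5.287400
t_2 = 3.010000 - (5.287400)·(3.010000 - 3.930000)/(5.287400 - (35.906978)) = 2.851134; f(t_2) = 2.307398
t_3 = 2.851134 - (2.307398)·(2.851134 - 3.010000)/(2.307398 - (5.287400)) = 2.728125; f(t_3) = 0.304166
t_4 = 2.728125 - (0.304166)·(2.728125 - 2.851134)/(0.304166 - (2.307398)) = 2.709448; f(t_4) = 0.020977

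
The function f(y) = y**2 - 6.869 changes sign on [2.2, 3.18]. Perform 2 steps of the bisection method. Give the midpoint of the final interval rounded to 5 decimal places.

2.56750

f(2.200000) = -2.029000, f(3.180000) = 3.243400 (opposite signs)
step 1: m = 2.690000, f(m) = 0.367100 > 0 → root in [2.200000, 2.690000]
step 2: m = 2.445000, f(m) = -0.890975 < 0 → root in [2.445000, 2.690000]
Midpoint of [2.445000, 2.690000] = 2.567500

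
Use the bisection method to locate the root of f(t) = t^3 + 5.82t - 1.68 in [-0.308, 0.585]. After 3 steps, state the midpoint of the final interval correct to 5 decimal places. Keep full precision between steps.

f(-0.308000) = -3.501778, f(0.585000) = 1.924902 (opposite signs)
step 1: m = 0.138500, f(m) = -0.871273 < 0 → root in [0.138500, 0.585000]
step 2: m = 0.361750, f(m) = 0.472725 > 0 → root in [0.138500, 0.361750]
step 3: m = 0.250125, f(m) = -0.208624 < 0 → root in [0.250125, 0.361750]
Midpoint of [0.250125, 0.361750] = 0.305937

0.30594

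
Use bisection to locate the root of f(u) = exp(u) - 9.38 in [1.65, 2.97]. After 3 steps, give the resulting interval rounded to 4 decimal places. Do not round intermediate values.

[2.1450, 2.3100]

f(1.650000) = -4.173020, f(2.970000) = 10.111920 (opposite signs)
step 1: m = 2.310000, f(m) = 0.694425 > 0 → root in [1.650000, 2.310000]
step 2: m = 1.980000, f(m) = -2.137257 < 0 → root in [1.980000, 2.310000]
step 3: m = 2.145000, f(m) = -0.837959 < 0 → root in [2.145000, 2.310000]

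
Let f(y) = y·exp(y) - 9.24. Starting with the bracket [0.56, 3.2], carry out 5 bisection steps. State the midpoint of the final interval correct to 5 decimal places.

1.67375

f(0.560000) = -8.259623, f(3.200000) = 69.264097 (opposite signs)
step 1: m = 1.880000, f(m) = 3.080589 > 0 → root in [0.560000, 1.880000]
step 2: m = 1.220000, f(m) = -5.107631 < 0 → root in [1.220000, 1.880000]
step 3: m = 1.550000, f(m) = -1.937221 < 0 → root in [1.550000, 1.880000]
step 4: m = 1.715000, f(m) = 0.289699 > 0 → root in [1.550000, 1.715000]
step 5: m = 1.632500, f(m) = -0.887068 < 0 → root in [1.632500, 1.715000]
Midpoint of [1.632500, 1.715000] = 1.673750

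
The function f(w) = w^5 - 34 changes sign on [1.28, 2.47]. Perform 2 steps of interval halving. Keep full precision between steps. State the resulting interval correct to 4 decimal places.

[1.8750, 2.1725]

f(1.280000) = -30.564026, f(2.470000) = 57.935823 (opposite signs)
step 1: m = 1.875000, f(m) = -10.825714 < 0 → root in [1.875000, 2.470000]
step 2: m = 2.172500, f(m) = 14.394825 > 0 → root in [1.875000, 2.172500]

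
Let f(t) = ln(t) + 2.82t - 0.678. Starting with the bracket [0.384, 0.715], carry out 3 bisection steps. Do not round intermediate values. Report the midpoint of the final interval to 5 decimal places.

0.48744

f(0.384000) = -0.552233, f(0.715000) = 1.002827 (opposite signs)
step 1: m = 0.549500, f(m) = 0.272843 > 0 → root in [0.384000, 0.549500]
step 2: m = 0.466750, f(m) = -0.123726 < 0 → root in [0.466750, 0.549500]
step 3: m = 0.508125, f(m) = 0.077885 > 0 → root in [0.466750, 0.508125]
Midpoint of [0.466750, 0.508125] = 0.487437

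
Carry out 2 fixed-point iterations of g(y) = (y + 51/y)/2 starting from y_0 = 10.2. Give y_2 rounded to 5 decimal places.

7.15526

y_1 = g(10.200000) = 7.600000
y_2 = g(7.600000) = 7.155263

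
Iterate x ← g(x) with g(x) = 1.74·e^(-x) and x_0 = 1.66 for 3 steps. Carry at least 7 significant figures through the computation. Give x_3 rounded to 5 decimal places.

x_1 = g(1.660000) = 0.330842
x_2 = g(0.330842) = 1.249875
x_3 = g(1.249875) = 0.498581

0.49858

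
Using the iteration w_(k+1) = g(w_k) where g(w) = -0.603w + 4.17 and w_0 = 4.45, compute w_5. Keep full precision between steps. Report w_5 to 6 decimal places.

2.453993

w_1 = g(4.450000) = 1.486650
w_2 = g(1.486650) = 3.273550
w_3 = g(3.273550) = 2.196049
w_4 = g(2.196049) = 2.845782
w_5 = g(2.845782) = 2.453993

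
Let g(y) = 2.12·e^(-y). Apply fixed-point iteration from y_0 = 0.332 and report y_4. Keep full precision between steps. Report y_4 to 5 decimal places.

0.55841

y_1 = g(0.332000) = 1.521073
y_2 = g(1.521073) = 0.463172
y_3 = g(0.463172) = 1.334083
y_4 = g(1.334083) = 0.558407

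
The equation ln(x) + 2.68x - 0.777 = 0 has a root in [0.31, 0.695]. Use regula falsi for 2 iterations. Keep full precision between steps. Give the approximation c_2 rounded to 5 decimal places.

f(0.310000) = -1.117383, f(0.695000) = 0.721757
step 1: c = 0.543910, f(c) = 0.071706 > 0 → new bracket [0.310000, 0.543910]
step 2: c = 0.529804, f(c) = 0.007627 > 0 → new bracket [0.310000, 0.529804]

0.52980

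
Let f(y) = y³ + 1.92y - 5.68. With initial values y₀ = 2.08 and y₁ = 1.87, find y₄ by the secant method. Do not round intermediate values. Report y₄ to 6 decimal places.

f(y_0) = 7.312512, f(y_1) = 4.449603
y_2 = 1.870000 - (4.449603)·(1.870000 - 2.080000)/(4.449603 - (7.312512)) = 1.543613; f(y_2) = 0.961766
y_3 = 1.543613 - (0.961766)·(1.543613 - 1.870000)/(0.961766 - (4.449603)) = 1.453612; f(y_3) = 0.182400
y_4 = 1.453612 - (0.182400)·(1.453612 - 1.543613)/(0.182400 - (0.961766)) = 1.432549; f(y_4) = 0.010363

1.432549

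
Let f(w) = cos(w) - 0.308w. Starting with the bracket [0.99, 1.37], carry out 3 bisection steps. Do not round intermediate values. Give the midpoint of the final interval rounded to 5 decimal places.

f(0.990000) = 0.243770, f(1.370000) = -0.222510 (opposite signs)
step 1: m = 1.180000, f(m) = 0.017485 > 0 → root in [1.180000, 1.370000]
step 2: m = 1.275000, f(m) = -0.101198 < 0 → root in [1.180000, 1.275000]
step 3: m = 1.227500, f(m) = -0.041477 < 0 → root in [1.180000, 1.227500]
Midpoint of [1.180000, 1.227500] = 1.203750

1.20375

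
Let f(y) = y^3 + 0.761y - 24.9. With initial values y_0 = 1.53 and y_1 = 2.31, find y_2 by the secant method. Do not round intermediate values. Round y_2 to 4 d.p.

Secant update: y_(k+1) = y_k − f(y_k)·(y_k − y_(k-1))/(f(y_k) − f(y_(k-1))).
f(y_0) = -20.154093, f(y_1) = -10.815699
y_2 = 2.310000 - (-10.815699)·(2.310000 - 1.530000)/(-10.815699 - (-20.154093)) = 3.213394; f(y_2) = 10.726568

3.2134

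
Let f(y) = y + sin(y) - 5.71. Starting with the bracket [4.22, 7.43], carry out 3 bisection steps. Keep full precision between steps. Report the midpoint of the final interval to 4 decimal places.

f(4.220000) = -2.371206, f(7.430000) = 2.631458 (opposite signs)
step 1: m = 5.825000, f(m) = -0.327321 < 0 → root in [5.825000, 7.430000]
step 2: m = 6.627500, f(m) = 1.255052 > 0 → root in [5.825000, 6.627500]
step 3: m = 6.226250, f(m) = 0.459345 > 0 → root in [5.825000, 6.226250]
Midpoint of [5.825000, 6.226250] = 6.025625

6.0256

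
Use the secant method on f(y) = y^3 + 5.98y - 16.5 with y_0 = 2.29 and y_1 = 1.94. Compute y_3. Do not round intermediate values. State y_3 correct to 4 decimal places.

Secant update: y_(k+1) = y_k − f(y_k)·(y_k − y_(k-1))/(f(y_k) − f(y_(k-1))).
f(y_0) = 9.203189, f(y_1) = 2.402584
y_2 = 1.940000 - (2.402584)·(1.940000 - 2.290000)/(2.402584 - (9.203189)) = 1.816349; f(y_2) = 0.354121
y_3 = 1.816349 - (0.354121)·(1.816349 - 1.940000)/(0.354121 - (2.402584)) = 1.794973; f(y_3) = 0.017209

1.7950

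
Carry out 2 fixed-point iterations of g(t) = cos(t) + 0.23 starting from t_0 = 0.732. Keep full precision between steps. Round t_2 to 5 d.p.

t_1 = g(0.732000) = 0.973839
t_2 = g(0.973839) = 0.792128

0.79213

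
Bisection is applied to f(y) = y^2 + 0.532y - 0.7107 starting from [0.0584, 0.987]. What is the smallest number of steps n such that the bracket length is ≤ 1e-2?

Initial width b − a = 0.987 − 0.0584 = 0.928600.
After n steps the width is (b−a)/2^n; need (b−a)/2^n ≤ 1e-2.
So n ≥ log₂(0.928600/1e-2) = log₂(92.8600) ≈ 6.5370.
Hence n = 7.

7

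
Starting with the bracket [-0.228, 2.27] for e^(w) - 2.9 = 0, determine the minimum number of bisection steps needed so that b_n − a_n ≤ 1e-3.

12

Initial width b − a = 2.27 − -0.228 = 2.498000.
After n steps the width is (b−a)/2^n; need (b−a)/2^n ≤ 1e-3.
So n ≥ log₂(2.498000/1e-3) = log₂(2498.0000) ≈ 11.2866.
Hence n = 12.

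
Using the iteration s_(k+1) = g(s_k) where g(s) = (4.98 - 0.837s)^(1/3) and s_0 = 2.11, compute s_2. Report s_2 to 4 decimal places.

1.5529

s_1 = g(2.110000) = 1.475748
s_2 = g(1.475748) = 1.552898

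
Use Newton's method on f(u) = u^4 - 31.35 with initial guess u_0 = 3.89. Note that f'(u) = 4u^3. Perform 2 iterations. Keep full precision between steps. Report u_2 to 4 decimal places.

Newton update: u ← u − f(u)/f'(u).
u_0 = 3.890000: f = 197.630450, f' = 235.455476 → u_1 = 3.890000 - (197.630450)/(235.455476) = 3.050646
u_1 = 3.050646: f = 55.259866, f' = 113.562650 → u_2 = 3.050646 - (55.259866)/(113.562650) = 2.564044

2.5640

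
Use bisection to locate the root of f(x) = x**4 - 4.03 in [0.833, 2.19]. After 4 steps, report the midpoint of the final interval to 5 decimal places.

1.38428

f(0.833000) = -3.548518, f(2.190000) = 18.972575 (opposite signs)
step 1: m = 1.511500, f(m) = 1.189545 > 0 → root in [0.833000, 1.511500]
step 2: m = 1.172250, f(m) = -2.141657 < 0 → root in [1.172250, 1.511500]
step 3: m = 1.341875, f(m) = -0.787737 < 0 → root in [1.341875, 1.511500]
step 4: m = 1.426687, f(m) = 0.113005 > 0 → root in [1.341875, 1.426687]
Midpoint of [1.341875, 1.426687] = 1.384281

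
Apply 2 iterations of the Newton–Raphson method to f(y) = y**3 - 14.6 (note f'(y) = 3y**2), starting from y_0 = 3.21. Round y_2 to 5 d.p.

y_0 = 3.210000: f = 18.476161, f' = 30.912300 → y_1 = 3.210000 - (18.476161)/(30.912300) = 2.612304
y_1 = 2.612304: f = 3.226706, f' = 20.472395 → y_2 = 2.612304 - (3.226706)/(20.472395) = 2.454691

2.45469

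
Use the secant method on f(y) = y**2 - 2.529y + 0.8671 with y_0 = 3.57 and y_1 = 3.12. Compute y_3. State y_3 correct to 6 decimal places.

2.233892

f(y_0) = 4.583470, f(y_1) = 2.711020
y_2 = 3.120000 - (2.711020)·(3.120000 - 3.570000)/(2.711020 - (4.583470)) = 2.468469; f(y_2) = 0.717681
y_3 = 2.468469 - (0.717681)·(2.468469 - 3.120000)/(0.717681 - (2.711020)) = 2.233892; f(y_3) = 0.207861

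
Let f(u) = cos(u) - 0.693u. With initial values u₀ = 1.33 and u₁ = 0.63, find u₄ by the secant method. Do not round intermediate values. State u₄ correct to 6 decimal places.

f(u_0) = -0.683214, f(u_1) = 0.371438
u_2 = 0.630000 - (0.371438)·(0.630000 - 1.330000)/(0.371438 - (-0.683214)) = 0.876533; f(u_2) = 0.032382
u_3 = 0.876533 - (0.032382)·(0.876533 - 0.630000)/(0.032382 - (0.371438)) = 0.900079; f(u_3) = -0.002206
u_4 = 0.900079 - (-0.002206)·(0.900079 - 0.876533)/(-0.002206 - (0.032382)) = 0.898577; f(u_4) = 0.000010

0.898577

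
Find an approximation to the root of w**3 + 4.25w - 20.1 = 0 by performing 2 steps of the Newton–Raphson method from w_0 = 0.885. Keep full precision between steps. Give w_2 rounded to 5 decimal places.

2.47214

f'(w) = 3w**2 + 4.25
w_0 = 0.885000: f = -15.645596, f' = 6.599675 → w_1 = 0.885000 - (-15.645596)/(6.599675) = 3.255662
w_1 = 3.255662: f = 28.244400, f' = 36.047997 → w_2 = 3.255662 - (28.244400)/(36.047997) = 2.472140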